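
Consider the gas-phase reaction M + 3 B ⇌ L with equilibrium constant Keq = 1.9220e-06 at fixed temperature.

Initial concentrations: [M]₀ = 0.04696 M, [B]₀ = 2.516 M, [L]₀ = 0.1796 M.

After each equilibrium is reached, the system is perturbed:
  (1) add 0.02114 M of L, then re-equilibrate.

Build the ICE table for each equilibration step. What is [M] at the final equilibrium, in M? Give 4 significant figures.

[M]_eq = 0.2477 M

Q₀ = 0.2401 vs Keq = 1.9220e-06 ⇒ Q>K, reverse
Step 1:
                   M          B          L
  Initial    0.04696      2.516     0.1796
  Change      0.1796     0.5388    -0.1796
  Equil       0.2265      3.055 1.2412e-05
  solve Keq expr → x = -0.1796; check Q = 1.9220e-06
Then add 0.02114 M of L.
Step 2:
                   M          B          L
  Initial     0.2265      3.055    0.02115
  Change     0.02114    0.06341   -0.02114
  Equil       0.2477      3.118 1.4433e-05
  solve Keq expr → x = -0.02114; check Q = 1.9220e-06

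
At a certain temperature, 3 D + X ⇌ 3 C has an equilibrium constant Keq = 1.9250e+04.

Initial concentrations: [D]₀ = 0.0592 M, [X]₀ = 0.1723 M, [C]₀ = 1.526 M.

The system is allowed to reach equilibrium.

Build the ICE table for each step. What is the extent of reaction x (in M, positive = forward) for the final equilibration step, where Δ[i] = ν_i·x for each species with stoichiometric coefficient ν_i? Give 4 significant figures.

x = -0.01274 M

Q₀ = 9.9406e+04 vs Keq = 1.9250e+04 ⇒ Q>K, reverse
Step 1:
                  D         X         C
  init       0.0592    0.1723     1.526
  Δ         0.03822   0.01274  -0.03822
  eq        0.09742     0.185     1.488
  solve Keq expr → x = -0.01274; check Q = 1.9250e+04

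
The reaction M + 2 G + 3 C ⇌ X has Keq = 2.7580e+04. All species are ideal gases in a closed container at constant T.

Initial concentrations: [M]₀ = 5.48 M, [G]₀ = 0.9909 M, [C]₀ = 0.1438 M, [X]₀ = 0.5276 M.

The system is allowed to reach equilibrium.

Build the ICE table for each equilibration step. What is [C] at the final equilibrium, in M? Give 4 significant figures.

Q₀ = 32.98 vs Keq = 2.7580e+04 ⇒ Q<K, forward
Step 1:
                    M           G           C           X
  init           5.48      0.9909      0.1438      0.5276
  Δ          -0.04238    -0.08476     -0.1271     0.04238
  eq            5.438      0.9061     0.01667        0.57
  solve Keq expr → x = 0.04238; check Q = 2.7580e+04

[C]_eq = 0.01667 M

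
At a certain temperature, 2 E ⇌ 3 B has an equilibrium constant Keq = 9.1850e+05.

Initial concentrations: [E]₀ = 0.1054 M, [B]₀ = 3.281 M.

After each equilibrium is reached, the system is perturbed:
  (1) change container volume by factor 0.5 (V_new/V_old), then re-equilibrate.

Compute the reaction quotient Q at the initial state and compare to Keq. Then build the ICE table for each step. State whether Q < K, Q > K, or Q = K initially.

Q₀ = 3179 vs Keq = 9.1850e+05 ⇒ Q<K, forward
Step 1:
                    E           B
  Initial      0.1054       3.281
  Change     -0.09877      0.1482
  Equil      0.006626       3.429
  solve Keq expr → x = 0.04939; check Q = 9.1850e+05
Then change container volume by factor 0.5 (V_new/V_old).
Step 2:
                    E           B
  Initial     0.01325       6.858
  Change     0.005456   -0.008183
  Equil       0.01871        6.85
  solve Keq expr → x = -0.002728; check Q = 9.1850e+05

Q₀ = 3179; Q < K (proceeds forward)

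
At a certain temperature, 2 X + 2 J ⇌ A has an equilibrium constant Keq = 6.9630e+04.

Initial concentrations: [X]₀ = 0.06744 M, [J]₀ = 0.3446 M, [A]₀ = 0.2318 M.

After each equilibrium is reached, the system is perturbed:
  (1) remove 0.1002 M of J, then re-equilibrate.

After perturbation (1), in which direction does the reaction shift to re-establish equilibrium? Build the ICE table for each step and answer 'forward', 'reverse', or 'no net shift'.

Direction: reverse

Q₀ = 429.2 vs Keq = 6.9630e+04 ⇒ Q<K, forward
Step 1:
                    X           J           A
  init        0.06744      0.3446      0.2318
  Δ          -0.06061    -0.06061      0.0303
  eq         0.006832       0.284      0.2621
  solve Keq expr → x = 0.0303; check Q = 6.9630e+04
Then remove 0.1002 M of J.
Step 2:
                    X           J           A
  init       0.006832      0.1838      0.2621
  Δ          0.003493    0.003493   -0.001747
  eq          0.01032      0.1873      0.2604
  solve Keq expr → x = -0.001747; check Q = 6.9630e+04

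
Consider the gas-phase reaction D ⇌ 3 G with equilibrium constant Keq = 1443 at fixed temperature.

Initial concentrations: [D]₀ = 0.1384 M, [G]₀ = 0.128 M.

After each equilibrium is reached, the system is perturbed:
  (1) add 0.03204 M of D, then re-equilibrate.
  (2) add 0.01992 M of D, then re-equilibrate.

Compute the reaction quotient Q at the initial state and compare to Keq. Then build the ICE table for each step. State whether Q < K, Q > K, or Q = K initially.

Q₀ = 0.01515; Q < K (proceeds forward)

Q₀ = 0.01515 vs Keq = 1443 ⇒ Q<K, forward
Step 1:
                  D         G
  Initial    0.1384     0.128
  Change    -0.1383    0.4149
  Equil   1.1087e-04    0.5429
  solve Keq expr → x = 0.1383; check Q = 1443
Then add 0.03204 M of D.
Step 2:
                  D         G
  Initial   0.03215    0.5429
  Change   -0.03197   0.09591
  Equil   1.8063e-04    0.6388
  solve Keq expr → x = 0.03197; check Q = 1443
Then add 0.01992 M of D.
Step 3:
                  D         G
  Initial    0.0201    0.6388
  Change   -0.01986   0.05959
  Equil   2.3604e-04    0.6984
  solve Keq expr → x = 0.01986; check Q = 1443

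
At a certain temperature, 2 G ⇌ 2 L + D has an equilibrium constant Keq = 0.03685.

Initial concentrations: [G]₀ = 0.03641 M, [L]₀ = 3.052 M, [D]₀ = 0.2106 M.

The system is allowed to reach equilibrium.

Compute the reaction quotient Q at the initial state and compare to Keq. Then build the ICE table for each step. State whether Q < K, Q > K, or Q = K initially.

Q₀ = 1480 vs Keq = 0.03685 ⇒ Q>K, reverse
Step 1:
                   G          L          D
  init       0.03641      3.052     0.2106
  Δ            0.419     -0.419    -0.2095
  eq          0.4554      2.633   0.001102
  solve Keq expr → x = -0.2095; check Q = 0.03685

Q₀ = 1480; Q > K (proceeds reverse)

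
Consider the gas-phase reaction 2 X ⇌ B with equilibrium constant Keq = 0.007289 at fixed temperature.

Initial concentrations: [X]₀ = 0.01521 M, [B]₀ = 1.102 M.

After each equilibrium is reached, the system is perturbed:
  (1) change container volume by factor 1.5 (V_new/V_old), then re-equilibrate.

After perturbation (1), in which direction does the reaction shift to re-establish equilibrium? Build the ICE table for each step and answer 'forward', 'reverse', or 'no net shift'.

Direction: reverse

Q₀ = 4763 vs Keq = 0.007289 ⇒ Q>K, reverse
Step 1:
                   X          B
  init       0.01521      1.102
  Δ            2.137     -1.068
  eq           2.152    0.03375
  solve Keq expr → x = -1.068; check Q = 0.007289
Then change container volume by factor 1.5 (V_new/V_old).
Step 2:
                   X          B
  init         1.434     0.0225
  Δ          0.01439  -0.007197
  eq           1.449     0.0153
  solve Keq expr → x = -0.007197; check Q = 0.007289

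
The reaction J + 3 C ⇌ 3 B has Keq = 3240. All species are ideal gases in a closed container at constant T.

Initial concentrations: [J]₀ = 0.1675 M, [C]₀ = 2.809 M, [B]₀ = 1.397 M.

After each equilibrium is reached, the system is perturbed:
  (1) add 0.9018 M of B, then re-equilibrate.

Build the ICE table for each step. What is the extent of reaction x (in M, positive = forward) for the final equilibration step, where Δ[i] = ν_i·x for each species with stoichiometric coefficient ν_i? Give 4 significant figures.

x = -3.7864e-04 M

Q₀ = 0.7344 vs Keq = 3240 ⇒ Q<K, forward
Step 1:
                    J           C           B
  init         0.1675       2.809       1.397
  Δ           -0.1673      -0.502       0.502
  eq       1.7213e-04       2.307       1.899
  solve Keq expr → x = 0.1673; check Q = 3240
Then add 0.9018 M of B.
Step 2:
                    J           C           B
  init     1.7213e-04       2.307       2.801
  Δ        3.7864e-04    0.001136   -0.001136
  eq       5.5077e-04       2.308         2.8
  solve Keq expr → x = -3.7864e-04; check Q = 3240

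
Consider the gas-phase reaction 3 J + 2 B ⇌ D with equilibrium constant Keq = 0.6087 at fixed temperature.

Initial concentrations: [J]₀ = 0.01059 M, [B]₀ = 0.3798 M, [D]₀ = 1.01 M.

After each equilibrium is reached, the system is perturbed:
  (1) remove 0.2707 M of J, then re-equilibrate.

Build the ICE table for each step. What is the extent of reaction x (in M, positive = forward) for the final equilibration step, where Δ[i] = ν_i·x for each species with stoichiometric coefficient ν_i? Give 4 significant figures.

Q₀ = 5.8955e+06 vs Keq = 0.6087 ⇒ Q>K, reverse
Step 1:
                    J           B           D
  Initial     0.01059      0.3798        1.01
  Change       0.9965      0.6643     -0.3322
  Equil         1.007       1.044      0.6778
  solve Keq expr → x = -0.3322; check Q = 0.6087
Then remove 0.2707 M of J.
Step 2:
                    J           B           D
  Initial      0.7364       1.044      0.6778
  Change       0.1745      0.1164    -0.05818
  Equil        0.9109        1.16      0.6197
  solve Keq expr → x = -0.05818; check Q = 0.6087

x = -0.05818 M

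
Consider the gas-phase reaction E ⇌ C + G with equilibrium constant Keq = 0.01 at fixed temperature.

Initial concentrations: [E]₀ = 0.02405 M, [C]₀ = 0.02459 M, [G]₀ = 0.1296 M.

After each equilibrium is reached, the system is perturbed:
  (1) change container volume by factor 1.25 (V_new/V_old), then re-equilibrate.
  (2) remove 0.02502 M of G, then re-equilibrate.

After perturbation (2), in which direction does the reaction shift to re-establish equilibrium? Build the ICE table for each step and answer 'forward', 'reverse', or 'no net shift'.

Direction: forward

Q₀ = 0.1325 vs Keq = 0.01 ⇒ Q>K, reverse
Step 1:
                   E          C          G
  I          0.02405    0.02459     0.1296
  C          0.02051   -0.02051   -0.02051
  E          0.04456   0.004084     0.1091
  solve Keq expr → x = -0.02051; check Q = 0.01
Then change container volume by factor 1.25 (V_new/V_old).
Step 2:
                   E          C          G
  I          0.03564   0.003267    0.08728
  C       -7.0411e-04 7.0411e-04 7.0411e-04
  E          0.03494   0.003971    0.08798
  solve Keq expr → x = 7.0411e-04; check Q = 0.01
Then remove 0.02502 M of G.
Step 3:
                   E          C          G
  I          0.03494   0.003971    0.06296
  C        -0.001271   0.001271   0.001271
  E          0.03367   0.005242    0.06423
  solve Keq expr → x = 0.001271; check Q = 0.01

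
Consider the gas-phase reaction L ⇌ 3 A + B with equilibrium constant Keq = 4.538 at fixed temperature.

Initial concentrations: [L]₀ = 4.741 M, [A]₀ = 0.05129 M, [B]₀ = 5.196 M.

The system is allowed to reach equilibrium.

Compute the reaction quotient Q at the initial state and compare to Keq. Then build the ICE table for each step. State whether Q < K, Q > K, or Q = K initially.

Q₀ = 1.4788e-04; Q < K (proceeds forward)

Q₀ = 1.4788e-04 vs Keq = 4.538 ⇒ Q<K, forward
Step 1:
                  L         A         B
  init        4.741   0.05129     5.196
  Δ         -0.4842     1.453    0.4842
  eq          4.257     1.504      5.68
  solve Keq expr → x = 0.4842; check Q = 4.538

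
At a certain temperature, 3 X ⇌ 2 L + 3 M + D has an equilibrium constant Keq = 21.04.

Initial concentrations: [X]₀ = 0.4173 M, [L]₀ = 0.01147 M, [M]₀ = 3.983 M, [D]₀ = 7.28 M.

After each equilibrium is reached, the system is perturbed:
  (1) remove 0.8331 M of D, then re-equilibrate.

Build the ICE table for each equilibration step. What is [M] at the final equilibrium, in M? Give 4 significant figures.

[M]_eq = 4.038 M

Q₀ = 0.8328 vs Keq = 21.04 ⇒ Q<K, forward
Step 1:
                    X           L           M           D
  I            0.4173     0.01147       3.983        7.28
  C          -0.05213     0.03476     0.05213     0.01738
  E            0.3652     0.04623       4.035       7.297
  solve Keq expr → x = 0.01738; check Q = 21.04
Then remove 0.8331 M of D.
Step 2:
                    X           L           M           D
  I            0.3652     0.04623       4.035       6.464
  C         -0.003256     0.00217    0.003256    0.001085
  E            0.3619      0.0484       4.038       6.465
  solve Keq expr → x = 0.001085; check Q = 21.04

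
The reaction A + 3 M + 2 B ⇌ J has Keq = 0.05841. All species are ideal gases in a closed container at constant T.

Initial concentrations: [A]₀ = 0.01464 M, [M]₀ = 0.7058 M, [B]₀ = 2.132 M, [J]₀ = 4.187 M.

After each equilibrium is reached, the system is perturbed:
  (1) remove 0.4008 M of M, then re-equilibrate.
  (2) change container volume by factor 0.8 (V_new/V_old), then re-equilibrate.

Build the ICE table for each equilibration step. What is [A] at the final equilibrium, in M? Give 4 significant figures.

Q₀ = 179 vs Keq = 0.05841 ⇒ Q>K, reverse
Step 1:
                   A          M          B          J
  Initial    0.01464     0.7058      2.132      4.187
  Change      0.5204      1.561      1.041    -0.5204
  Equil       0.5351      2.267      3.173      3.667
  solve Keq expr → x = -0.5204; check Q = 0.05841
Then remove 0.4008 M of M.
Step 2:
                   A          M          B          J
  Initial     0.5351      1.866      3.173      3.667
  Change     0.07472     0.2242     0.1494   -0.07472
  Equil       0.6098       2.09      3.322      3.592
  solve Keq expr → x = -0.07472; check Q = 0.05841
Then change container volume by factor 0.8 (V_new/V_old).
Step 3:
                   A          M          B          J
  Initial     0.7623      2.613      4.153       4.49
  Change     -0.1706    -0.5117    -0.3411     0.1706
  Equil       0.5917      2.101      3.812       4.66
  solve Keq expr → x = 0.1706; check Q = 0.05841

[A]_eq = 0.5917 M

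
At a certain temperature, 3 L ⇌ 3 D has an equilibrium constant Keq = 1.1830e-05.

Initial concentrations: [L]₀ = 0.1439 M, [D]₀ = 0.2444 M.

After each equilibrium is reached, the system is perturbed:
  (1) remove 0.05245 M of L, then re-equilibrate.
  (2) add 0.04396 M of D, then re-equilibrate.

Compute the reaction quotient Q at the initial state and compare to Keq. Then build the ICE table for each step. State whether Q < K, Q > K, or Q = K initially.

Q₀ = 4.899; Q > K (proceeds reverse)

Q₀ = 4.899 vs Keq = 1.1830e-05 ⇒ Q>K, reverse
Step 1:
                  L         D
  init       0.1439    0.2444
  Δ          0.2357   -0.2357
  eq         0.3796  0.008651
  solve Keq expr → x = -0.07858; check Q = 1.1830e-05
Then remove 0.05245 M of L.
Step 2:
                  L         D
  init       0.3272  0.008651
  Δ        0.001168 -0.001168
  eq         0.3284  0.007482
  solve Keq expr → x = -3.8949e-04; check Q = 1.1830e-05
Then add 0.04396 M of D.
Step 3:
                  L         D
  init       0.3284   0.05144
  Δ         0.04298  -0.04298
  eq         0.3713  0.008461
  solve Keq expr → x = -0.01433; check Q = 1.1830e-05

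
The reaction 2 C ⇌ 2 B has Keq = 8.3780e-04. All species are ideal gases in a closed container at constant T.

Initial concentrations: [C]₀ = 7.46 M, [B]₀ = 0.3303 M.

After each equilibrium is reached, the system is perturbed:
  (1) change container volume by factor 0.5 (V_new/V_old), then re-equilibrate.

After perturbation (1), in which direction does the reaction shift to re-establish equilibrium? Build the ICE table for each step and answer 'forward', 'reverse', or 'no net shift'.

Q₀ = 0.00196 vs Keq = 8.3780e-04 ⇒ Q>K, reverse
Step 1:
                   C          B
  Initial       7.46     0.3303
  Change      0.1112    -0.1112
  Equil        7.571     0.2191
  solve Keq expr → x = -0.05558; check Q = 8.3780e-04
Then change container volume by factor 0.5 (V_new/V_old).
Step 2:
                   C          B
  Initial      15.14     0.4383
  Change           0          0
  Equil        15.14     0.4383
  solve Keq expr → x = 0; check Q = 8.3780e-04

Direction: no net shift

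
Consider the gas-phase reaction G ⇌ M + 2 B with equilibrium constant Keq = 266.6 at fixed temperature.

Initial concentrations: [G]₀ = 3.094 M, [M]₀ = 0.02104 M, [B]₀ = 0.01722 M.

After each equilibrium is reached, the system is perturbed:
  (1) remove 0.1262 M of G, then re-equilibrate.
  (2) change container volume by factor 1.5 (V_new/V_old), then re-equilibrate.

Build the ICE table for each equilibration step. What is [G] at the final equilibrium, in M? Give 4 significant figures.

[G]_eq = 0.1007 M

Q₀ = 2.0165e-06 vs Keq = 266.6 ⇒ Q<K, forward
Step 1:
                  G         M         B
  Initial     3.094   0.02104   0.01722
  Change     -2.771     2.771     5.541
  Equil      0.3235     2.792     5.558
  solve Keq expr → x = 2.771; check Q = 266.6
Then remove 0.1262 M of G.
Step 2:
                  G         M         B
  Initial    0.1973     2.792     5.558
  Change    0.09439  -0.09439   -0.1888
  Equil      0.2917     2.697     5.369
  solve Keq expr → x = -0.09439; check Q = 266.6
Then change container volume by factor 1.5 (V_new/V_old).
Step 3:
                  G         M         B
  Initial    0.1945     1.798      3.58
  Change   -0.09375   0.09375    0.1875
  Equil      0.1007     1.892     3.767
  solve Keq expr → x = 0.09375; check Q = 266.6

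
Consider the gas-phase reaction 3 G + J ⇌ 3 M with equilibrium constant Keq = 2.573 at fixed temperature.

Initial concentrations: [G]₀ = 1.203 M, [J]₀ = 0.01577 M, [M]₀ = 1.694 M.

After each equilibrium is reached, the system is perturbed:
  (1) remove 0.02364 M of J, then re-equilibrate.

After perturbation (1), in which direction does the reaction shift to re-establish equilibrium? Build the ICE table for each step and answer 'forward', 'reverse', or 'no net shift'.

Q₀ = 177.1 vs Keq = 2.573 ⇒ Q>K, reverse
Step 1:
                  G         J         M
  I           1.203   0.01577     1.694
  C          0.4499      0.15   -0.4499
  E           1.653    0.1657     1.244
  solve Keq expr → x = -0.15; check Q = 2.573
Then remove 0.02364 M of J.
Step 2:
                  G         J         M
  I           1.653    0.1421     1.244
  C          0.0236  0.007868   -0.0236
  E           1.676      0.15     1.221
  solve Keq expr → x = -0.007868; check Q = 2.573

Direction: reverse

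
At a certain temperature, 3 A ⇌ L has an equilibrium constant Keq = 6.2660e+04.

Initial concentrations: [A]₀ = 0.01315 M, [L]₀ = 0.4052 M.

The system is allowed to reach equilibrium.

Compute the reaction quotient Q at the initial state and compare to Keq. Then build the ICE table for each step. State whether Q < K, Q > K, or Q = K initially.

Q₀ = 1.7819e+05 vs Keq = 6.2660e+04 ⇒ Q>K, reverse
Step 1:
                  A         L
  I         0.01315    0.4052
  C        0.005453 -0.001818
  E          0.0186    0.4034
  solve Keq expr → x = -0.001818; check Q = 6.2660e+04

Q₀ = 1.7819e+05; Q > K (proceeds reverse)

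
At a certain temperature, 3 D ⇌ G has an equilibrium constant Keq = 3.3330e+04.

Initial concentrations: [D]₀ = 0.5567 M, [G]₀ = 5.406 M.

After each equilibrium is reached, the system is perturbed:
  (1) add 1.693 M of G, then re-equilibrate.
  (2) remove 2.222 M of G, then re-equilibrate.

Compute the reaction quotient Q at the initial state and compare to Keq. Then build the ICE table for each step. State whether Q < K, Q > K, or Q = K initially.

Q₀ = 31.33; Q < K (proceeds forward)

Q₀ = 31.33 vs Keq = 3.3330e+04 ⇒ Q<K, forward
Step 1:
                   D          G
  init        0.5567      5.406
  Δ          -0.5016     0.1672
  eq         0.05509      5.573
  solve Keq expr → x = 0.1672; check Q = 3.3330e+04
Then add 1.693 M of G.
Step 2:
                   D          G
  init       0.05509      7.266
  Δ         0.005088  -0.001696
  eq         0.06018      7.265
  solve Keq expr → x = -0.001696; check Q = 3.3330e+04
Then remove 2.222 M of G.
Step 3:
                   D          G
  init       0.06018      5.043
  Δ        -0.006888   0.002296
  eq         0.05329      5.045
  solve Keq expr → x = 0.002296; check Q = 3.3330e+04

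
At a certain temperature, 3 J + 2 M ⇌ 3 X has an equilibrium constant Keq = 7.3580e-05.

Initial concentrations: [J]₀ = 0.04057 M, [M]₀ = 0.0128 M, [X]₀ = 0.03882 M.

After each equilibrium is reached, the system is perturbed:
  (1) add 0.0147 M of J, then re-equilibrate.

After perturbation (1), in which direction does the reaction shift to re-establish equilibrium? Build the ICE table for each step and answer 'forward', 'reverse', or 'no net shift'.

Direction: forward

Q₀ = 5347 vs Keq = 7.3580e-05 ⇒ Q>K, reverse
Step 1:
                  J         M         X
  Initial   0.04057    0.0128   0.03882
  Change    0.03844   0.02563  -0.03844
  Equil     0.07901   0.03843 3.7704e-04
  solve Keq expr → x = -0.01281; check Q = 7.3580e-05
Then add 0.0147 M of J.
Step 2:
                  J         M         X
  Initial   0.09371   0.03843 3.7704e-04
  Change  -6.9456e-05 -4.6304e-05 6.9456e-05
  Equil     0.09364   0.03838 4.4650e-04
  solve Keq expr → x = 2.3152e-05; check Q = 7.3580e-05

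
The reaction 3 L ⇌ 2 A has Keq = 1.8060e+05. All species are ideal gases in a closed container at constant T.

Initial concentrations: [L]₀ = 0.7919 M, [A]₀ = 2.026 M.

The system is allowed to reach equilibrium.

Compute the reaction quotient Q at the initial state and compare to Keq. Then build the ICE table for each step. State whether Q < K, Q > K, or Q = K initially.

Q₀ = 8.265 vs Keq = 1.8060e+05 ⇒ Q<K, forward
Step 1:
                  L         A
  I          0.7919     2.026
  C          -0.759     0.506
  E         0.03287     2.532
  solve Keq expr → x = 0.253; check Q = 1.8060e+05

Q₀ = 8.265; Q < K (proceeds forward)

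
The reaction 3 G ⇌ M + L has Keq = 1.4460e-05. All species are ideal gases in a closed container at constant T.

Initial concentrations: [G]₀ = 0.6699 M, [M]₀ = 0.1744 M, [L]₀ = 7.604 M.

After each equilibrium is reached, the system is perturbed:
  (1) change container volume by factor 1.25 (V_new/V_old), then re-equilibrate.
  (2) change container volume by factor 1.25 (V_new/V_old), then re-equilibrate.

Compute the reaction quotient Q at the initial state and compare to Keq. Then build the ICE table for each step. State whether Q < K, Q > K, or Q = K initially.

Q₀ = 4.411; Q > K (proceeds reverse)

Q₀ = 4.411 vs Keq = 1.4460e-05 ⇒ Q>K, reverse
Step 1:
                  G         M         L
  I          0.6699    0.1744     7.604
  C          0.5232   -0.1744   -0.1744
  E           1.193 3.3054e-06      7.43
  solve Keq expr → x = -0.1744; check Q = 1.4460e-05
Then change container volume by factor 1.25 (V_new/V_old).
Step 2:
                  G         M         L
  I          0.9545 2.6443e-06     5.944
  C       1.5866e-06 -5.2885e-07 -5.2885e-07
  E          0.9545 2.1155e-06     5.944
  solve Keq expr → x = -5.2885e-07; check Q = 1.4460e-05
Then change container volume by factor 1.25 (V_new/V_old).
Step 3:
                  G         M         L
  I          0.7636 1.6924e-06     4.755
  C       1.0154e-06 -3.3847e-07 -3.3847e-07
  E          0.7636 1.3539e-06     4.755
  solve Keq expr → x = -3.3847e-07; check Q = 1.4460e-05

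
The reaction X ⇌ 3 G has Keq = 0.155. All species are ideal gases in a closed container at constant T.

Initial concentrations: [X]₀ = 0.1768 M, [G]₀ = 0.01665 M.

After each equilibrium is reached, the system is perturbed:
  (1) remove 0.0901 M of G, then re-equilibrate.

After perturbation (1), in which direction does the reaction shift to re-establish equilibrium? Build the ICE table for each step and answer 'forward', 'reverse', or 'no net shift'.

Q₀ = 2.6107e-05 vs Keq = 0.155 ⇒ Q<K, forward
Step 1:
                  X         G
  I          0.1768   0.01665
  C         -0.0774    0.2322
  E          0.0994    0.2488
  solve Keq expr → x = 0.0774; check Q = 0.155
Then remove 0.0901 M of G.
Step 2:
                  X         G
  I          0.0994    0.1587
  C        -0.02305   0.06915
  E         0.07635    0.2279
  solve Keq expr → x = 0.02305; check Q = 0.155

Direction: forward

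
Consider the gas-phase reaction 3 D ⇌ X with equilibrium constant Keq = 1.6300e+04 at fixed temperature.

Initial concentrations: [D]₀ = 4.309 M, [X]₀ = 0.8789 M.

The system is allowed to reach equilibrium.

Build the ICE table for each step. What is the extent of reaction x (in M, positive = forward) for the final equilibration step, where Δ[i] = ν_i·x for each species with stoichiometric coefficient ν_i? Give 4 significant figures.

x = 1.419 M

Q₀ = 0.01099 vs Keq = 1.6300e+04 ⇒ Q<K, forward
Step 1:
                    D           X
  Initial       4.309      0.8789
  Change       -4.257       1.419
  Equil       0.05205       2.298
  solve Keq expr → x = 1.419; check Q = 1.6300e+04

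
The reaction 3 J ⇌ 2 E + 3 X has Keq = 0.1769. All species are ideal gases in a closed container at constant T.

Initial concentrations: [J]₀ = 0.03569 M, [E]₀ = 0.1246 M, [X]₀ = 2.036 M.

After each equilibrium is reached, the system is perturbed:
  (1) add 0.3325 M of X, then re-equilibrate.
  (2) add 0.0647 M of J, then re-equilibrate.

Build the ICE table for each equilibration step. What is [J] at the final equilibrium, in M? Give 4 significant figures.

Q₀ = 2882 vs Keq = 0.1769 ⇒ Q>K, reverse
Step 1:
                    J           E           X
  init        0.03569      0.1246       2.036
  Δ            0.1648     -0.1099     -0.1648
  eq           0.2005     0.01475       1.871
  solve Keq expr → x = -0.05493; check Q = 0.1769
Then add 0.3325 M of X.
Step 2:
                    J           E           X
  init         0.2005     0.01475       2.204
  Δ          0.004213   -0.002809   -0.004213
  eq           0.2047     0.01194         2.2
  solve Keq expr → x = -0.001404; check Q = 0.1769
Then add 0.0647 M of J.
Step 3:
                    J           E           X
  init         0.2694     0.01194         2.2
  Δ         -0.007824    0.005216    0.007824
  eq           0.2616     0.01716       2.207
  solve Keq expr → x = 0.002608; check Q = 0.1769

[J]_eq = 0.2616 M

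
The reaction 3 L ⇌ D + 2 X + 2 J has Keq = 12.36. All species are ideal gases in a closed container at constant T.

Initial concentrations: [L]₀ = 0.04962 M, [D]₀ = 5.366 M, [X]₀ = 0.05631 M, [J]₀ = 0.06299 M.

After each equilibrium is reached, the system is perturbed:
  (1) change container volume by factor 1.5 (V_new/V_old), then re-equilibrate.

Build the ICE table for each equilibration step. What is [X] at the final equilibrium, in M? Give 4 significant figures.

[X]_eq = 0.05081 M

Q₀ = 0.5526 vs Keq = 12.36 ⇒ Q<K, forward
Step 1:
                  L         D         X         J
  I         0.04962     5.366   0.05631   0.06299
  C         -0.0251  0.008366   0.01673   0.01673
  E         0.02452     5.374   0.07304   0.07972
  solve Keq expr → x = 0.008366; check Q = 12.36
Then change container volume by factor 1.5 (V_new/V_old).
Step 2:
                  L         D         X         J
  I         0.01635     3.583    0.0487   0.05315
  C       -0.003174  0.001058  0.002116  0.002116
  E         0.01317     3.584   0.05081   0.05526
  solve Keq expr → x = 0.001058; check Q = 12.36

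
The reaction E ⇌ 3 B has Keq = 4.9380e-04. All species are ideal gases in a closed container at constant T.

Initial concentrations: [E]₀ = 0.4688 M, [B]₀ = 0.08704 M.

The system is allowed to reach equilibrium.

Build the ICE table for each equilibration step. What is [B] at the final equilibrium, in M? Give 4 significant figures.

Q₀ = 0.001407 vs Keq = 4.9380e-04 ⇒ Q>K, reverse
Step 1:
                    E           B
  init         0.4688     0.08704
  Δ          0.008424    -0.02527
  eq           0.4772     0.06177
  solve Keq expr → x = -0.008424; check Q = 4.9380e-04

[B]_eq = 0.06177 M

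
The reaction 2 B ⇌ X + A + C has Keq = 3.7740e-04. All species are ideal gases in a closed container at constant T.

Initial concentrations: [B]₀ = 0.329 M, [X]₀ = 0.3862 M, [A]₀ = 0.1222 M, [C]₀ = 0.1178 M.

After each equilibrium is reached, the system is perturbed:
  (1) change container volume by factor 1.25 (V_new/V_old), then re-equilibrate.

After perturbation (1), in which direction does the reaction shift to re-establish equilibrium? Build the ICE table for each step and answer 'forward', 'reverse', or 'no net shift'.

Direction: forward

Q₀ = 0.05136 vs Keq = 3.7740e-04 ⇒ Q>K, reverse
Step 1:
                  B         X         A         C
  Initial     0.329    0.3862    0.1222    0.1178
  Change     0.2012   -0.1006   -0.1006   -0.1006
  Equil      0.5302    0.2856    0.0216    0.0172
  solve Keq expr → x = -0.1006; check Q = 3.7740e-04
Then change container volume by factor 1.25 (V_new/V_old).
Step 2:
                  B         X         A         C
  Initial    0.4242    0.2285   0.01728   0.01376
  Change  -0.003237  0.001619  0.001619  0.001619
  Equil      0.4209    0.2301    0.0189   0.01538
  solve Keq expr → x = 0.001619; check Q = 3.7740e-04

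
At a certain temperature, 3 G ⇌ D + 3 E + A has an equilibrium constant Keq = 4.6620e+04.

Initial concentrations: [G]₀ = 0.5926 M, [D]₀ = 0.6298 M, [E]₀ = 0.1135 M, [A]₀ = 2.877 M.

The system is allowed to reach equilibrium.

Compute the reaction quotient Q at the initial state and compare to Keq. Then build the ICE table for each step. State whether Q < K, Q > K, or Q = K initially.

Q₀ = 0.01273 vs Keq = 4.6620e+04 ⇒ Q<K, forward
Step 1:
                    G           D           E           A
  Initial      0.5926      0.6298      0.1135       2.877
  Change      -0.5669       0.189      0.5669       0.189
  Equil       0.02569      0.8188      0.6804       3.066
  solve Keq expr → x = 0.189; check Q = 4.6620e+04

Q₀ = 0.01273; Q < K (proceeds forward)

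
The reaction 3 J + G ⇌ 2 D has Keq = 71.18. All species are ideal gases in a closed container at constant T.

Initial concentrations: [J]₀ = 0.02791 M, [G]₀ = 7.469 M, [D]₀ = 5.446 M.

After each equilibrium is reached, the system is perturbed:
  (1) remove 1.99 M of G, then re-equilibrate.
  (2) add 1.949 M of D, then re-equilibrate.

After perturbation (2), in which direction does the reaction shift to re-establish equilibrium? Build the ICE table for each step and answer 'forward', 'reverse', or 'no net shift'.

Direction: reverse

Q₀ = 1.8265e+05 vs Keq = 71.18 ⇒ Q>K, reverse
Step 1:
                  J         G         D
  Initial   0.02791     7.469     5.446
  Change     0.3416    0.1139   -0.2277
  Equil      0.3695     7.583     5.218
  solve Keq expr → x = -0.1139; check Q = 71.18
Then remove 1.99 M of G.
Step 2:
                  J         G         D
  Initial    0.3695     5.593     5.218
  Change    0.03784   0.01261  -0.02522
  Equil      0.4073     5.605     5.193
  solve Keq expr → x = -0.01261; check Q = 71.18
Then add 1.949 M of D.
Step 3:
                  J         G         D
  Initial    0.4073     5.605     7.142
  Change     0.0926   0.03087  -0.06173
  Equil      0.4999     5.636      7.08
  solve Keq expr → x = -0.03087; check Q = 71.18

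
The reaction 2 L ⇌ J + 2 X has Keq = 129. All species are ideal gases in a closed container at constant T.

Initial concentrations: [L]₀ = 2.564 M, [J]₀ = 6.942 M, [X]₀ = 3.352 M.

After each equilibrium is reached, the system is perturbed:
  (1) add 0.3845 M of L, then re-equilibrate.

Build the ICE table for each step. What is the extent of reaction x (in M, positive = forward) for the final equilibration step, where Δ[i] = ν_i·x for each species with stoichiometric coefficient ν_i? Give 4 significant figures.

Q₀ = 11.86 vs Keq = 129 ⇒ Q<K, forward
Step 1:
                    L           J           X
  Initial       2.564       6.942       3.352
  Change       -1.406      0.7029       1.406
  Equil         1.158       7.645       4.758
  solve Keq expr → x = 0.7029; check Q = 129
Then add 0.3845 M of L.
Step 2:
                    L           J           X
  Initial       1.543       7.645       4.758
  Change      -0.2996      0.1498      0.2996
  Equil         1.243       7.795       5.057
  solve Keq expr → x = 0.1498; check Q = 129

x = 0.1498 M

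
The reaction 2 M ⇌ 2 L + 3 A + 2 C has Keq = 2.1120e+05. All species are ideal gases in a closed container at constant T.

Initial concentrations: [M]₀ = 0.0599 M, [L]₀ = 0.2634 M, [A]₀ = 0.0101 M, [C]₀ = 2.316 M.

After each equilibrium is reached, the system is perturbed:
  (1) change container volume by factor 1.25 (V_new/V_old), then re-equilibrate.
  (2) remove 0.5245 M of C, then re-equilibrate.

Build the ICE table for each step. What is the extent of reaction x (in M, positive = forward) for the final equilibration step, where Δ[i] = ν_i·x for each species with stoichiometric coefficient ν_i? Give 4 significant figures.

Q₀ = 1.0686e-04 vs Keq = 2.1120e+05 ⇒ Q<K, forward
Step 1:
                    M           L           A           C
  I            0.0599      0.2634      0.0101       2.316
  C          -0.05985     0.05985     0.08977     0.05985
  E        5.2743e-05      0.3232     0.09987       2.376
  solve Keq expr → x = 0.02992; check Q = 2.1120e+05
Then change container volume by factor 1.25 (V_new/V_old).
Step 2:
                    M           L           A           C
  I        4.2194e-05      0.2586      0.0799       1.901
  C       -1.8027e-05  1.8027e-05  2.7040e-05  1.8027e-05
  E        2.4168e-05      0.2586     0.07992       1.901
  solve Keq expr → x = 9.0134e-06; check Q = 2.1120e+05
Then remove 0.5245 M of C.
Step 3:
                    M           L           A           C
  I        2.4168e-05      0.2586     0.07992       1.376
  C       -6.6653e-06  6.6653e-06  9.9979e-06  6.6653e-06
  E        1.7502e-05      0.2586     0.07993       1.376
  solve Keq expr → x = 3.3326e-06; check Q = 2.1120e+05

x = 3.3326e-06 M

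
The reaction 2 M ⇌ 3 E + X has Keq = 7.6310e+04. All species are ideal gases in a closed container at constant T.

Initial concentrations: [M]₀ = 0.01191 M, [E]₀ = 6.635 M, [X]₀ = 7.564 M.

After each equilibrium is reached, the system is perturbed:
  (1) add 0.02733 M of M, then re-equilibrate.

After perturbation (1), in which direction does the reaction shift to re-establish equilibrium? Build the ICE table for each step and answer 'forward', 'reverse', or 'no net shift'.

Direction: forward

Q₀ = 1.5576e+07 vs Keq = 7.6310e+04 ⇒ Q>K, reverse
Step 1:
                  M         E         X
  init      0.01191     6.635     7.564
  Δ          0.1489   -0.2234  -0.07446
  eq         0.1608     6.412      7.49
  solve Keq expr → x = -0.07446; check Q = 7.6310e+04
Then add 0.02733 M of M.
Step 2:
                  M         E         X
  init       0.1882     6.412      7.49
  Δ        -0.02574    0.0386   0.01287
  eq         0.1624      6.45     7.502
  solve Keq expr → x = 0.01287; check Q = 7.6310e+04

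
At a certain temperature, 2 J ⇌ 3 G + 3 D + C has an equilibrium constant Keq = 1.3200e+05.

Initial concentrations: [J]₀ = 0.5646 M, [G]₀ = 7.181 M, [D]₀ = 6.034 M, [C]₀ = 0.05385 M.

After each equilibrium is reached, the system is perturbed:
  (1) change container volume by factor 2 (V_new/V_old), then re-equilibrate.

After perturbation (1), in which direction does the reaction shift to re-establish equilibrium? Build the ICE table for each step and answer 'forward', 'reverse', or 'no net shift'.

Direction: forward

Q₀ = 1.3743e+04 vs Keq = 1.3200e+05 ⇒ Q<K, forward
Step 1:
                   J          G          D          C
  init        0.5646      7.181      6.034    0.05385
  Δ          -0.2069     0.3104     0.3104     0.1035
  eq          0.3577      7.491      6.344     0.1573
  solve Keq expr → x = 0.1035; check Q = 1.3200e+05
Then change container volume by factor 2 (V_new/V_old).
Step 2:
                   J          G          D          C
  init        0.1788      3.746      3.172    0.07865
  Δ          -0.1286     0.1929     0.1929    0.06431
  eq         0.05022      3.939      3.365      0.143
  solve Keq expr → x = 0.06431; check Q = 1.3200e+05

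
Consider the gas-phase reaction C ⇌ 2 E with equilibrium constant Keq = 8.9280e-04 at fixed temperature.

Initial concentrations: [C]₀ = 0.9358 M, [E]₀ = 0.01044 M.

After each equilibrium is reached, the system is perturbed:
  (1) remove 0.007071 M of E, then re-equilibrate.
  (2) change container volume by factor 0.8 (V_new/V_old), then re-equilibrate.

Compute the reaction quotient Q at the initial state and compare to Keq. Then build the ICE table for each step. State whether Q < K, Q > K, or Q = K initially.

Q₀ = 1.1647e-04; Q < K (proceeds forward)

Q₀ = 1.1647e-04 vs Keq = 8.9280e-04 ⇒ Q<K, forward
Step 1:
                   C          E
  Initial     0.9358    0.01044
  Change   -0.009161    0.01832
  Equil       0.9266    0.02876
  solve Keq expr → x = 0.009161; check Q = 8.9280e-04
Then remove 0.007071 M of E.
Step 2:
                   C          E
  Initial     0.9266    0.02169
  Change   -0.003508   0.007017
  Equil       0.9231    0.02871
  solve Keq expr → x = 0.003508; check Q = 8.9280e-04
Then change container volume by factor 0.8 (V_new/V_old).
Step 3:
                   C          E
  Initial      1.154    0.03589
  Change    0.001881  -0.003762
  Equil        1.156    0.03212
  solve Keq expr → x = -0.001881; check Q = 8.9280e-04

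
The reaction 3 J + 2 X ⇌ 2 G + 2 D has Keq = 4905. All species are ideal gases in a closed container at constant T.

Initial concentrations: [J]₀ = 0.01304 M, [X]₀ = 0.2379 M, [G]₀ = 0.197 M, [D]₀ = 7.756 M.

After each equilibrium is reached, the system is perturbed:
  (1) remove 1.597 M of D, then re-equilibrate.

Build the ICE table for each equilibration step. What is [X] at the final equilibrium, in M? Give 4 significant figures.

Q₀ = 1.8603e+07 vs Keq = 4905 ⇒ Q>K, reverse
Step 1:
                    J           X           G           D
  Initial     0.01304      0.2379       0.197       7.756
  Change       0.1105     0.07367    -0.07367    -0.07367
  Equil        0.1235      0.3116      0.1233       7.682
  solve Keq expr → x = -0.03683; check Q = 4905
Then remove 1.597 M of D.
Step 2:
                    J           X           G           D
  Initial      0.1235      0.3116      0.1233       6.085
  Change      -0.0115   -0.007667    0.007667    0.007667
  Equil         0.112      0.3039       0.131       6.093
  solve Keq expr → x = 0.003833; check Q = 4905

[X]_eq = 0.3039 M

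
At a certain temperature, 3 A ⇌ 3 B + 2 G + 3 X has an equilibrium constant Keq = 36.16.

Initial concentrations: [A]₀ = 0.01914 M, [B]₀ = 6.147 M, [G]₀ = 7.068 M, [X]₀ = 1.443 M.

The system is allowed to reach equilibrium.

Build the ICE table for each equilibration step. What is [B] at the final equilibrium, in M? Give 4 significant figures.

Q₀ = 4.9723e+09 vs Keq = 36.16 ⇒ Q>K, reverse
Step 1:
                  A         B         G         X
  Initial   0.01914     6.147     7.068     1.443
  Change      1.203    -1.203   -0.8017    -1.203
  Equil       1.222     4.944     6.266    0.2404
  solve Keq expr → x = -0.4009; check Q = 36.16

[B]_eq = 4.944 M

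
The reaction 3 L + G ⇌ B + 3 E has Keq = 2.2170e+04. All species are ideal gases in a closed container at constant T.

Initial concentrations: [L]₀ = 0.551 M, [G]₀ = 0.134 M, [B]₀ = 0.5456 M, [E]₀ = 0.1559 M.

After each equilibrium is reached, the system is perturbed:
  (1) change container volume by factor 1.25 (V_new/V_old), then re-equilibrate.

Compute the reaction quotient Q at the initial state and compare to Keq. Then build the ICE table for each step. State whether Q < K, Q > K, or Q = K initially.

Q₀ = 0.09223 vs Keq = 2.2170e+04 ⇒ Q<K, forward
Step 1:
                  L         G         B         E
  I           0.551     0.134    0.5456    0.1559
  C         -0.3977   -0.1326    0.1326    0.3977
  E          0.1533   0.00144    0.6782    0.5536
  solve Keq expr → x = 0.1326; check Q = 2.2170e+04
Then change container volume by factor 1.25 (V_new/V_old).
Step 2:
                  L         G         B         E
  I          0.1227  0.001152    0.5425    0.4429
  C               0         0         0         0
  E          0.1227  0.001152    0.5425    0.4429
  solve Keq expr → x = 0; check Q = 2.2170e+04

Q₀ = 0.09223; Q < K (proceeds forward)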